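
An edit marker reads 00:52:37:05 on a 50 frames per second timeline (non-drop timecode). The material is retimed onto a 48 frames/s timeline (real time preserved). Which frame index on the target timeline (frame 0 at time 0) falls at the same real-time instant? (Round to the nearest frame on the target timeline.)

frame 151541

Source frame index: (0×3600 + 52×60 + 37) × 50 + 5 = 157855.
Real time: 157855 / (50) = 31571/10 s.
Target frame: (31571/10) × (48) = 757704/5 ≈ 151540.800 → 151541.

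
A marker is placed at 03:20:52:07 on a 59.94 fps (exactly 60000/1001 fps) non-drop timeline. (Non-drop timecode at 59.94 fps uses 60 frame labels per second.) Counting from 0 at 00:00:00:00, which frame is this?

Total seconds to the label: (3 × 3600 + 20 × 60 + 52) = 12052.
Frame index = 12052 × 60 + 7 = 723127.

723127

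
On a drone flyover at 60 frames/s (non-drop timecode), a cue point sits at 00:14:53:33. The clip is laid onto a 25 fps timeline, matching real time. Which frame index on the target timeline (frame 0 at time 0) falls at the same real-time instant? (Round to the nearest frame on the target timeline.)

frame 22339

Source frame index: (0×3600 + 14×60 + 53) × 60 + 33 = 53613.
Real time: 53613 / (60) = 17871/20 s.
Target frame: (17871/20) × (25) = 89355/4 ≈ 22338.750 → 22339.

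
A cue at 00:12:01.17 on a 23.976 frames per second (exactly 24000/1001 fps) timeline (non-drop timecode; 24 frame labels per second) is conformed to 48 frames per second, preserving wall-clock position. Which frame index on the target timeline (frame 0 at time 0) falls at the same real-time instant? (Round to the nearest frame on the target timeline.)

Source frame index: (0×3600 + 12×60 + 1) × 24 + 17 = 17321.
Real time: 17321 / (24000/1001) = 17338321/24000 s.
Target frame: (17338321/24000) × (48) = 17338321/500 ≈ 34676.642 → 34677.

frame 34677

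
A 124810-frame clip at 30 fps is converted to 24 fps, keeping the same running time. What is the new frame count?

Target frames = source frames × (target rate / source rate) = 124810 × (24)/(30) = 124810 × 4/5 = 99848.

99848 frames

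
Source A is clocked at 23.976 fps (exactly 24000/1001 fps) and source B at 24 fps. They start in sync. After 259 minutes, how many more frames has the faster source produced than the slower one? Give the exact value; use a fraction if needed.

53280/143 frames

259 min = 15540 s.
A emits 24000/1001 × 15540 = 53280000/143 frames; B emits 24 × 15540 = 372960.
Difference = 53280/143 frames (≈ 372.5874); B is ahead of A.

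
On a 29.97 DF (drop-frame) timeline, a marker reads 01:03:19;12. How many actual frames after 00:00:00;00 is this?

As if non-drop at 30 labels/s: (1 × 3600 + 3 × 60 + 19) × 30 + 12 = 113982.
Minute boundaries passed: 63; those not divisible by 10: 63 − 6 = 57; dropped labels = 2 × 57 = 114.
Actual frame index = 113982 − 114 = 113868.

113868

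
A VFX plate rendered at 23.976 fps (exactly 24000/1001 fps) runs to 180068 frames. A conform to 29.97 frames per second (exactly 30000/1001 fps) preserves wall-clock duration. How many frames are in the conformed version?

225085 frames

Target frames = source frames × (target rate / source rate) = 180068 × (30000/1001)/(24000/1001) = 180068 × 5/4 = 225085.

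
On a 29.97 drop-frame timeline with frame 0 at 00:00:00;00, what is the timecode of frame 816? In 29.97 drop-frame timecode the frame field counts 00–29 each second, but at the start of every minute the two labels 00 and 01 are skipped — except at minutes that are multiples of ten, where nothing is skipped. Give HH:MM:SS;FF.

Ten DF minutes hold 17982 frames, so frame 816 lies in block 0 (frames 0–17981) with 816 frames into that block.
The block's first minute is 1800 frames and the rest 1798 each; 816 frames reaches minute 0, so 0 × 18 + 0 × 2 = 0 labels have been skipped so far.
Adding those back, label number 816 + 0 = 816 at 30 labels/s is 27 s + 6 f = 0 h 0 min 27 s frame 6, i.e. 00:00:27;06.

00:00:27;06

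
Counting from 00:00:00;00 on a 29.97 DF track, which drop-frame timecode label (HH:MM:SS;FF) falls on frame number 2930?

00:01:37;22

Ten DF minutes hold 17982 frames, so frame 2930 lies in block 0 (frames 0–17981) with 2930 frames into that block.
The block's first minute is 1800 frames and the rest 1798 each; 2930 frames reaches minute 1, so 0 × 18 + 1 × 2 = 2 labels have been skipped so far.
Adding those back, label number 2930 + 2 = 2932 at 30 labels/s is 97 s + 22 f = 0 h 1 min 37 s frame 22, i.e. 00:01:37;22.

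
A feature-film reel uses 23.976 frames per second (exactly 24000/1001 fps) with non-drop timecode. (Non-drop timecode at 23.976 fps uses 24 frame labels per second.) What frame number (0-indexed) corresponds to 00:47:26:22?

Total seconds to the label: (0 × 3600 + 47 × 60 + 26) = 2846.
Frame index = 2846 × 24 + 22 = 68326.

68326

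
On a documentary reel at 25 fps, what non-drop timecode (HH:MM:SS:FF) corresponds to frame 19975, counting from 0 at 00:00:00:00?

19975 ÷ 25 = 799 full seconds, remainder 0 frames.
799 s = 0 h 13 min 19 s.
Timecode: 00:13:19:00.

00:13:19:00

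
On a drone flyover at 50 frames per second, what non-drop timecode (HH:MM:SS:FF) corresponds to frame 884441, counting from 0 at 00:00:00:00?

884441 ÷ 50 = 17688 full seconds, remainder 41 frames.
17688 s = 4 h 54 min 48 s.
Timecode: 04:54:48:41.

04:54:48:41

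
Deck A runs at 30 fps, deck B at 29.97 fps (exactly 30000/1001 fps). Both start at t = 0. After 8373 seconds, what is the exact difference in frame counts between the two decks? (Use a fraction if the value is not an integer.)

A emits 30 × 8373 = 251190 frames; B emits 30000/1001 × 8373 = 251190000/1001.
Difference = 251190/1001 frames (≈ 250.9391); B is behind A.

251190/1001 frames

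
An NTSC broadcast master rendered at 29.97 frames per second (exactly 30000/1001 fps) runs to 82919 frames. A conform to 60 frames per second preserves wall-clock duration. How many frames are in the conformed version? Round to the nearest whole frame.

166004 frames

Frames at target rate = 82919 × (60) / (30000/1001) = 83001919/500 ≈ 166003.838.
Nearest whole frame: 166004.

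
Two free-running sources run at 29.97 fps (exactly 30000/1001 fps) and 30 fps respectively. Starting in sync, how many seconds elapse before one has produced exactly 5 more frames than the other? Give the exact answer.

1001/6 seconds

The gap grows by |30 − 30000/1001| = 30/1001 frames per second.
Time for a 5-frame gap: 5 ÷ (30/1001) = 1001/6 s.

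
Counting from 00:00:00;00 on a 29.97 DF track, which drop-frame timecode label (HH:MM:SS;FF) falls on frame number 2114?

00:01:10;16

Ten DF minutes hold 17982 frames, so frame 2114 lies in block 0 (frames 0–17981) with 2114 frames into that block.
The block's first minute is 1800 frames and the rest 1798 each; 2114 frames reaches minute 1, so 0 × 18 + 1 × 2 = 2 labels have been skipped so far.
Adding those back, label number 2114 + 2 = 2116 at 30 labels/s is 70 s + 16 f = 0 h 1 min 10 s frame 16, i.e. 00:01:10;16.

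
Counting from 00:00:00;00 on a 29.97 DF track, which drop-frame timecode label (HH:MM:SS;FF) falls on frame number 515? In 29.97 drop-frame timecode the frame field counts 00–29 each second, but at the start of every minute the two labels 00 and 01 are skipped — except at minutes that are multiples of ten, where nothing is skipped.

00:00:17;05

Ten DF minutes hold 17982 frames, so frame 515 lies in block 0 (frames 0–17981) with 515 frames into that block.
The block's first minute is 1800 frames and the rest 1798 each; 515 frames reaches minute 0, so 0 × 18 + 0 × 2 = 0 labels have been skipped so far.
Adding those back, label number 515 + 0 = 515 at 30 labels/s is 17 s + 5 f = 0 h 0 min 17 s frame 5, i.e. 00:00:17;05.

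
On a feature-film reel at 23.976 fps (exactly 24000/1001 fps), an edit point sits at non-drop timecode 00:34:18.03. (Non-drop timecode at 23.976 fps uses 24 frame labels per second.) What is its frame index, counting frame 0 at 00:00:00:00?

frame 49395

Total seconds to the label: (0 × 3600 + 34 × 60 + 18) = 2058.
Frame index = 2058 × 24 + 3 = 49395.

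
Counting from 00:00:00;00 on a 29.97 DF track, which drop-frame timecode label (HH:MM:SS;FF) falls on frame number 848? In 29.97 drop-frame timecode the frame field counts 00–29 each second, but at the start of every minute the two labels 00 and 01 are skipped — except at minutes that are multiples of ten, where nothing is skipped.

Each 10-minute DF block holds 10 × 60 × 30 − 9 × 2 = 17982 frames. 848 ÷ 17982 → 0 full blocks, remainder 848.
Within the partial block the first minute is 1800 frames and each further minute 1798, so 0 further minute boundaries passed. Total skipped labels = 18 × 0 + 2 × 0 = 0.
Non-drop label index = 848 + 0 = 848; at 30 labels/s that is 00:00:28:08, i.e. DF 00:00:28;08.

00:00:28;08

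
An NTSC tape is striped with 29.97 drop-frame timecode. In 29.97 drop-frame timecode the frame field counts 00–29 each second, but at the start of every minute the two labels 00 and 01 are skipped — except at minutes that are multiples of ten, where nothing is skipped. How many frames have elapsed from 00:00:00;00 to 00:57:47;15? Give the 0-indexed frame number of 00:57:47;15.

Complete 10-minute blocks: 5, each 17982 frames → 89910.
Remaining 7 whole minutes in the current block: 1800 + 6 × 1798 = 12588 frames.
Within the current minute: 47 × 30 + 15 − 2 = 1423 (labels ;00/;01 skipped at this minute). Total = 89910 + 12588 + 1423 = 103921.

103921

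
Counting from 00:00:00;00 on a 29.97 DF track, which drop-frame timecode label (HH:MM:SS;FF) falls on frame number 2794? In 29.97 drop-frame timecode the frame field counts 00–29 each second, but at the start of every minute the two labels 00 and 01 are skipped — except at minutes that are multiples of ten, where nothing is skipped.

00:01:33;06

Ten DF minutes hold 17982 frames, so frame 2794 lies in block 0 (frames 0–17981) with 2794 frames into that block.
The block's first minute is 1800 frames and the rest 1798 each; 2794 frames reaches minute 1, so 0 × 18 + 1 × 2 = 2 labels have been skipped so far.
Adding those back, label number 2794 + 2 = 2796 at 30 labels/s is 93 s + 6 f = 0 h 1 min 33 s frame 6, i.e. 00:01:33;06.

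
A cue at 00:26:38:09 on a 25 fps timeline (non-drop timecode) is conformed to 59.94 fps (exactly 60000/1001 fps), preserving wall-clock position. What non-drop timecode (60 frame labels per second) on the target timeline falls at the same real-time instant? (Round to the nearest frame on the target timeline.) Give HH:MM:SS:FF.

00:26:36:46

Source frame index: (0×3600 + 26×60 + 38) × 25 + 9 = 39959.
Real time: 39959 / (25) = 39959/25 s.
Target frame: (39959/25) × (60000/1001) = 95901600/1001 ≈ 95805.794 → 95806.
At 60 labels/s: frame 95806 → 00:26:36:46.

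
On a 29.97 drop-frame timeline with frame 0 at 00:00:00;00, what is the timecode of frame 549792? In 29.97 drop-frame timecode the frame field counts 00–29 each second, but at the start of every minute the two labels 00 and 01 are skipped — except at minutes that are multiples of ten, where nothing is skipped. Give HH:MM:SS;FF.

05:05:44;22

Ten DF minutes hold 17982 frames, so frame 549792 lies in block 30 (frames 539460–557441) with 10332 frames into that block.
The block's first minute is 1800 frames and the rest 1798 each; 10332 frames reaches minute 5, so 30 × 18 + 5 × 2 = 550 labels have been skipped so far.
Adding those back, label number 549792 + 550 = 550342 at 30 labels/s is 18344 s + 22 f = 5 h 5 min 44 s frame 22, i.e. 05:05:44;22.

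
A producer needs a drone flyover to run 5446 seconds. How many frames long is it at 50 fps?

272300 frames

Frames = 5446 × 50 = 272300.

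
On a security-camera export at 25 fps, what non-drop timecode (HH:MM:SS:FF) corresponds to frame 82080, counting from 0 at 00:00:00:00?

82080 ÷ 25 = 3283 full seconds, remainder 5 frames.
3283 s = 0 h 54 min 43 s.
Timecode: 00:54:43:05.

00:54:43:05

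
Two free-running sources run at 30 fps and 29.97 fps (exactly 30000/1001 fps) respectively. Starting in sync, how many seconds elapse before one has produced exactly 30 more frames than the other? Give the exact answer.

The gap grows by |30000/1001 − 30| = 30/1001 frames per second.
Time for a 30-frame gap: 30 ÷ (30/1001) = 1001 s.

1001 seconds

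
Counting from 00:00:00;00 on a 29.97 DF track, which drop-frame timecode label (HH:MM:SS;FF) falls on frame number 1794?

00:00:59;24

Each 10-minute DF block holds 10 × 60 × 30 − 9 × 2 = 17982 frames. 1794 ÷ 17982 → 0 full blocks, remainder 1794.
Within the partial block the first minute is 1800 frames and each further minute 1798, so 0 further minute boundaries passed. Total skipped labels = 18 × 0 + 2 × 0 = 0.
Non-drop label index = 1794 + 0 = 1794; at 30 labels/s that is 00:00:59:24, i.e. DF 00:00:59;24.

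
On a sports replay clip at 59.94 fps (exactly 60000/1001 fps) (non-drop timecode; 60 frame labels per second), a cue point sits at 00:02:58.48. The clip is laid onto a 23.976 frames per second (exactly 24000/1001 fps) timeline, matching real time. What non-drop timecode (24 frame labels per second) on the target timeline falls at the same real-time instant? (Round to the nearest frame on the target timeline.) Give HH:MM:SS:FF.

Source frame index: (0×3600 + 2×60 + 58) × 60 + 48 = 10728.
Real time: 10728 / (60000/1001) = 447447/2500 s.
Target frame: (447447/2500) × (24000/1001) = 21456/5 ≈ 4291.200 → 4291.
At 24 labels/s: frame 4291 → 00:02:58:19.

00:02:58:19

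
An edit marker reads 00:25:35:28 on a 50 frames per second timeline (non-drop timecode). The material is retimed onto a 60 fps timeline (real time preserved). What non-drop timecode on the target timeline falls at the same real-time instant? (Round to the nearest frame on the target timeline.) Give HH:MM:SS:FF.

Source frame index: (0×3600 + 25×60 + 35) × 50 + 28 = 76778.
Real time: 76778 / (50) = 38389/25 s.
Target frame: (38389/25) × (60) = 460668/5 ≈ 92133.600 → 92134.
At 60 labels/s: frame 92134 → 00:25:35:34.

00:25:35:34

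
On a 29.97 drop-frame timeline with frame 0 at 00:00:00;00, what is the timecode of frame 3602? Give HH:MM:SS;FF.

00:02:00;06

Ten DF minutes hold 17982 frames, so frame 3602 lies in block 0 (frames 0–17981) with 3602 frames into that block.
The block's first minute is 1800 frames and the rest 1798 each; 3602 frames reaches minute 2, so 0 × 18 + 2 × 2 = 4 labels have been skipped so far.
Adding those back, label number 3602 + 4 = 3606 at 30 labels/s is 120 s + 6 f = 0 h 2 min 0 s frame 6, i.e. 00:02:00;06.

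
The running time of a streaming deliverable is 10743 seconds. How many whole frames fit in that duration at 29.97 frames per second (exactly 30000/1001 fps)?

Frames = 10743 × 30000/1001 = 322290000/1001 ≈ 321968.0320.
Complete frames: 321968.

321968 frames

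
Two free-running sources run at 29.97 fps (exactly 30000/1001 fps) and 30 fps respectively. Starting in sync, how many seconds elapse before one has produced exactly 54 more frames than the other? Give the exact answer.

The gap grows by |30 − 30000/1001| = 30/1001 frames per second.
Time for a 54-frame gap: 54 ÷ (30/1001) = 1801.8 s.

1801.8 seconds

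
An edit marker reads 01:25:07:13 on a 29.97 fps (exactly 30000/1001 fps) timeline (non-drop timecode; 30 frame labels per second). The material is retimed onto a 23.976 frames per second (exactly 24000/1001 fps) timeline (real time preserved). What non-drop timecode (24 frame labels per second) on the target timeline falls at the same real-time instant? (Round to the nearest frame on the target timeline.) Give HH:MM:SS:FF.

Source frame index: (1×3600 + 25×60 + 7) × 30 + 13 = 153223.
Real time: 153223 / (30000/1001) = 153376223/30000 s.
Target frame: (153376223/30000) × (24000/1001) = 612892/5 ≈ 122578.400 → 122578.
At 24 labels/s: frame 122578 → 01:25:07:10.

01:25:07:10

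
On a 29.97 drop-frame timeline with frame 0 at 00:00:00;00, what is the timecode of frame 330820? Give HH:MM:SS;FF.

03:03:58;10

Ten DF minutes hold 17982 frames, so frame 330820 lies in block 18 (frames 323676–341657) with 7144 frames into that block.
The block's first minute is 1800 frames and the rest 1798 each; 7144 frames reaches minute 3, so 18 × 18 + 3 × 2 = 330 labels have been skipped so far.
Adding those back, label number 330820 + 330 = 331150 at 30 labels/s is 11038 s + 10 f = 3 h 3 min 58 s frame 10, i.e. 03:03:58;10.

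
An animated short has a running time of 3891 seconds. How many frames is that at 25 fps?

Frames = 3891 × 25 = 97275.

97275 frames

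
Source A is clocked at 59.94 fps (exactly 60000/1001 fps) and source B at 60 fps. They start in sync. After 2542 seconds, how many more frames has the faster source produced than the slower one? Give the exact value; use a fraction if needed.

152520/1001 frames

A emits 60000/1001 × 2542 = 152520000/1001 frames; B emits 60 × 2542 = 152520.
Difference = 152520/1001 frames (≈ 152.3676); B is ahead of A.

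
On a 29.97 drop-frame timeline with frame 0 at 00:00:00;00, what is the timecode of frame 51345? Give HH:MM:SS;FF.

00:28:33;07

Each 10-minute DF block holds 10 × 60 × 30 − 9 × 2 = 17982 frames. 51345 ÷ 17982 → 2 full blocks, remainder 15381.
Within the partial block the first minute is 1800 frames and each further minute 1798, so 8 further minute boundaries passed. Total skipped labels = 18 × 2 + 2 × 8 = 52.
Non-drop label index = 51345 + 52 = 51397; at 30 labels/s that is 00:28:33:07, i.e. DF 00:28:33;07.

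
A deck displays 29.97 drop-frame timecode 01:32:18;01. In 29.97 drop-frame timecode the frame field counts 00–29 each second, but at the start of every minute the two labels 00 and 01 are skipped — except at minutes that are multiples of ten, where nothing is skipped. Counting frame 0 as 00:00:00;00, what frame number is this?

Complete 10-minute blocks: 9, each 17982 frames → 161838.
Remaining 2 whole minutes in the current block: 1800 + 1 × 1798 = 3598 frames.
Within the current minute: 18 × 30 + 1 − 2 = 539 (labels ;00/;01 skipped at this minute). Total = 161838 + 3598 + 539 = 165975.

165975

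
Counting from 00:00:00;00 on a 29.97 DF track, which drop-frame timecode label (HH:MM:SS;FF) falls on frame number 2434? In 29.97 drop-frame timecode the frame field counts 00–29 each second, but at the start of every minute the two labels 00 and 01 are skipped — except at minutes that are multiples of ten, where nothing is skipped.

00:01:21;06

Ten DF minutes hold 17982 frames, so frame 2434 lies in block 0 (frames 0–17981) with 2434 frames into that block.
The block's first minute is 1800 frames and the rest 1798 each; 2434 frames reaches minute 1, so 0 × 18 + 1 × 2 = 2 labels have been skipped so far.
Adding those back, label number 2434 + 2 = 2436 at 30 labels/s is 81 s + 6 f = 0 h 1 min 21 s frame 6, i.e. 00:01:21;06.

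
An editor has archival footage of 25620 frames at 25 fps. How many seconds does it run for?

Running time = 25620 / (25) = 1024.8 s.

1024.8 seconds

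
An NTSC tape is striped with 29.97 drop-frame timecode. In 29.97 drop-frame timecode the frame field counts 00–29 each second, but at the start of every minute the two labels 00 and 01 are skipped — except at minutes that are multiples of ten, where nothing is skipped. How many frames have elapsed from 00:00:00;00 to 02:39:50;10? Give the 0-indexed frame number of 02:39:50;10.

Complete 10-minute blocks: 15, each 17982 frames → 269730.
Remaining 9 whole minutes in the current block: 1800 + 8 × 1798 = 16184 frames.
Within the current minute: 50 × 30 + 10 − 2 = 1508 (labels ;00/;01 skipped at this minute). Total = 269730 + 16184 + 1508 = 287422.

287422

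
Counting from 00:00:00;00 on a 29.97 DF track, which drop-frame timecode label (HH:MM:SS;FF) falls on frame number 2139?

00:01:11;11

Each 10-minute DF block holds 10 × 60 × 30 − 9 × 2 = 17982 frames. 2139 ÷ 17982 → 0 full blocks, remainder 2139.
Within the partial block the first minute is 1800 frames and each further minute 1798, so 1 further minute boundary passed. Total skipped labels = 18 × 0 + 2 × 1 = 2.
Non-drop label index = 2139 + 2 = 2141; at 30 labels/s that is 00:01:11:11, i.e. DF 00:01:11;11.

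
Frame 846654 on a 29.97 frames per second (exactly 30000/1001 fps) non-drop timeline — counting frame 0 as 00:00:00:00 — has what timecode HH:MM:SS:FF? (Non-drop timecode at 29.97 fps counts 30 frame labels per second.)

07:50:21:24

846654 ÷ 30 = 28221 full seconds, remainder 24 frames.
28221 s = 7 h 50 min 21 s.
Timecode: 07:50:21:24.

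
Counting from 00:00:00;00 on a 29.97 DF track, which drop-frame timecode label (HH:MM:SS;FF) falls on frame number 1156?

00:00:38;16

Each 10-minute DF block holds 10 × 60 × 30 − 9 × 2 = 17982 frames. 1156 ÷ 17982 → 0 full blocks, remainder 1156.
Within the partial block the first minute is 1800 frames and each further minute 1798, so 0 further minute boundaries passed. Total skipped labels = 18 × 0 + 2 × 0 = 0.
Non-drop label index = 1156 + 0 = 1156; at 30 labels/s that is 00:00:38:16, i.e. DF 00:00:38;16.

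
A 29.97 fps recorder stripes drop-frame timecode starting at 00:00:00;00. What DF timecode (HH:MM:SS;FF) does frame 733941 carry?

Each 10-minute DF block holds 10 × 60 × 30 − 9 × 2 = 17982 frames. 733941 ÷ 17982 → 40 full blocks, remainder 14661.
Within the partial block the first minute is 1800 frames and each further minute 1798, so 8 further minute boundaries passed. Total skipped labels = 18 × 40 + 2 × 8 = 736.
Non-drop label index = 733941 + 736 = 734677; at 30 labels/s that is 06:48:09:07, i.e. DF 06:48:09;07.

06:48:09;07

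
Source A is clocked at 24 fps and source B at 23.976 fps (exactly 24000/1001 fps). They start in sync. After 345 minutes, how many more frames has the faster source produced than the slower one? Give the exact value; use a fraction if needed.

345 min = 20700 s.
A emits 24 × 20700 = 496800 frames; B emits 24000/1001 × 20700 = 496800000/1001.
Difference = 496800/1001 frames (≈ 496.3037); B is behind A.

496800/1001 frames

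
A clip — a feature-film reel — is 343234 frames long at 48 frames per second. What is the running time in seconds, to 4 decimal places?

Running time = 343234 × 1/48 = 171617/24 s ≈ 7150.7083 s.

7150.7083 seconds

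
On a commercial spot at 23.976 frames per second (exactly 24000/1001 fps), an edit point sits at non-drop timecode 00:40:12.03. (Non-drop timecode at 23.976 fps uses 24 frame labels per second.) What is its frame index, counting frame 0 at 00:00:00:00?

Total seconds to the label: (0 × 3600 + 40 × 60 + 12) = 2412.
Frame index = 2412 × 24 + 3 = 57891.

frame 57891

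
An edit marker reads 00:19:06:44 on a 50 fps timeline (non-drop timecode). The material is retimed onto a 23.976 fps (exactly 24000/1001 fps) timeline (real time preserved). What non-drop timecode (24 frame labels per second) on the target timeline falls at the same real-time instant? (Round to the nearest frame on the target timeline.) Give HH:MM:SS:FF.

00:19:05:18

Source frame index: (0×3600 + 19×60 + 6) × 50 + 44 = 57344.
Real time: 57344 / (50) = 28672/25 s.
Target frame: (28672/25) × (24000/1001) = 3932160/143 ≈ 27497.622 → 27498.
At 24 labels/s: frame 27498 → 00:19:05:18.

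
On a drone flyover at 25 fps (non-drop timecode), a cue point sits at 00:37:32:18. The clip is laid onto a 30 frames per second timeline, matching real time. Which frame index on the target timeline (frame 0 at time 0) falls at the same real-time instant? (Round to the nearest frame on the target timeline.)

Source frame index: (0×3600 + 37×60 + 32) × 25 + 18 = 56318.
Real time: 56318 / (25) = 56318/25 s.
Target frame: (56318/25) × (30) = 337908/5 ≈ 67581.600 → 67582.

frame 67582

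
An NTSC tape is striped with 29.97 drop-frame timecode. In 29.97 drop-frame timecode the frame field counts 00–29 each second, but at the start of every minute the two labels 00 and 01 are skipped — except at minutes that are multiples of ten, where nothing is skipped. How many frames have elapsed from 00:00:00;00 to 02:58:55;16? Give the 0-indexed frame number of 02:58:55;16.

321744

Complete 10-minute blocks: 17, each 17982 frames → 305694.
Remaining 8 whole minutes in the current block: 1800 + 7 × 1798 = 14386 frames.
Within the current minute: 55 × 30 + 16 − 2 = 1664 (labels ;00/;01 skipped at this minute). Total = 305694 + 14386 + 1664 = 321744.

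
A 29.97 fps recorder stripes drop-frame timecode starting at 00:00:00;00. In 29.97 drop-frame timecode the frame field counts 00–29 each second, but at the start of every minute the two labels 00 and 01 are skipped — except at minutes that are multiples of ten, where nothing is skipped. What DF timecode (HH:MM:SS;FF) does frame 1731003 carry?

16:02:37;25

Each 10-minute DF block holds 10 × 60 × 30 − 9 × 2 = 17982 frames. 1731003 ÷ 17982 → 96 full blocks, remainder 4731.
Within the partial block the first minute is 1800 frames and each further minute 1798, so 2 further minute boundaries passed. Total skipped labels = 18 × 96 + 2 × 2 = 1732.
Non-drop label index = 1731003 + 1732 = 1732735; at 30 labels/s that is 16:02:37:25, i.e. DF 16:02:37;25.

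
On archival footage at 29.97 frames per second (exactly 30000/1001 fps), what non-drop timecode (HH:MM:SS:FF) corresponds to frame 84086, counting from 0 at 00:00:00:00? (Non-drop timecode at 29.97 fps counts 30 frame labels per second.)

84086 ÷ 30 = 2802 full seconds, remainder 26 frames.
2802 s = 0 h 46 min 42 s.
Timecode: 00:46:42:26.

00:46:42:26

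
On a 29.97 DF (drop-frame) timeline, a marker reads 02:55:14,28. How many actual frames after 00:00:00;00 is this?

As if non-drop at 30 labels/s: (2 × 3600 + 55 × 60 + 14) × 30 + 28 = 315448.
Minute boundaries passed: 175; those not divisible by 10: 175 − 17 = 158; dropped labels = 2 × 158 = 316.
Actual frame index = 315448 − 316 = 315132.

315132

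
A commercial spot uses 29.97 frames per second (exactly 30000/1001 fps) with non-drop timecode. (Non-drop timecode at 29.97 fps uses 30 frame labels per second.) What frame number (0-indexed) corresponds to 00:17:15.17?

31067

Total seconds to the label: (0 × 3600 + 17 × 60 + 15) = 1035.
Frame index = 1035 × 30 + 17 = 31067.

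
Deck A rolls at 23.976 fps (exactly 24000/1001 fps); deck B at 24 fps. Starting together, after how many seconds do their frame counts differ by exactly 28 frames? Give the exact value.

The gap grows by |24 − 24000/1001| = 24/1001 frames per second.
Time for a 28-frame gap: 28 ÷ (24/1001) = 7007/6 s.

7007/6 seconds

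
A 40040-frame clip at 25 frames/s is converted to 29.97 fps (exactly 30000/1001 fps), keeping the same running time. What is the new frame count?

Target frames = source frames × (target rate / source rate) = 40040 × (30000/1001)/(25) = 40040 × 1200/1001 = 48000.

48000 frames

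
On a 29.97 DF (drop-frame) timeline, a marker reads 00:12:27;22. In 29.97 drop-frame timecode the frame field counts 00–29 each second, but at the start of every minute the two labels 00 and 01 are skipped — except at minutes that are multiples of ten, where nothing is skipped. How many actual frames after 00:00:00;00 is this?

22410

As if non-drop at 30 labels/s: (0 × 3600 + 12 × 60 + 27) × 30 + 22 = 22432.
Minute boundaries passed: 12; those not divisible by 10: 12 − 1 = 11; dropped labels = 2 × 11 = 22.
Actual frame index = 22432 − 22 = 22410.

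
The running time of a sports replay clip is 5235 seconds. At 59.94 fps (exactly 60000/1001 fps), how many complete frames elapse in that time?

313786 frames

Frames = 5235 × 60000/1001 = 314100000/1001 ≈ 313786.2138.
Complete frames: 313786.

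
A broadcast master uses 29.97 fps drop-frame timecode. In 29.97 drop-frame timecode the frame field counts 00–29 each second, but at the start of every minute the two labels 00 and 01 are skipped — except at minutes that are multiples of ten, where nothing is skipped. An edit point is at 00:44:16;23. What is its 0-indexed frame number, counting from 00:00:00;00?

79623

Complete 10-minute blocks: 4, each 17982 frames → 71928.
Remaining 4 whole minutes in the current block: 1800 + 3 × 1798 = 7194 frames.
Within the current minute: 16 × 30 + 23 − 2 = 501 (labels ;00/;01 skipped at this minute). Total = 71928 + 7194 + 501 = 79623.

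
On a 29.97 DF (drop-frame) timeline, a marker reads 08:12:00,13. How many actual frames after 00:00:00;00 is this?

As if non-drop at 30 labels/s: (8 × 3600 + 12 × 60 + 0) × 30 + 13 = 885613.
Minute boundaries passed: 492; those not divisible by 10: 492 − 49 = 443; dropped labels = 2 × 443 = 886.
Actual frame index = 885613 − 886 = 884727.

884727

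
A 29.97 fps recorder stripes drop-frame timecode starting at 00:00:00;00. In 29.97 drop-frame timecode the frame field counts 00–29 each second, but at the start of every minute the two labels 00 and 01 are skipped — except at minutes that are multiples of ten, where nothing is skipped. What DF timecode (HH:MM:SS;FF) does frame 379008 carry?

03:30:46;06

Each 10-minute DF block holds 10 × 60 × 30 − 9 × 2 = 17982 frames. 379008 ÷ 17982 → 21 full blocks, remainder 1386.
Within the partial block the first minute is 1800 frames and each further minute 1798, so 0 further minute boundaries passed. Total skipped labels = 18 × 21 + 2 × 0 = 378.
Non-drop label index = 379008 + 378 = 379386; at 30 labels/s that is 03:30:46:06, i.e. DF 03:30:46;06.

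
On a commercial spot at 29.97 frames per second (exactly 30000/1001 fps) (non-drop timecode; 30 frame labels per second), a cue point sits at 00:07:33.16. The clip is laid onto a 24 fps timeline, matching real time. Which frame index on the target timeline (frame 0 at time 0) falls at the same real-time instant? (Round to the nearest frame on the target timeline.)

frame 10896

Source frame index: (0×3600 + 7×60 + 33) × 30 + 16 = 13606.
Real time: 13606 / (30000/1001) = 6809803/15000 s.
Target frame: (6809803/15000) × (24) = 6809803/625 ≈ 10895.685 → 10896.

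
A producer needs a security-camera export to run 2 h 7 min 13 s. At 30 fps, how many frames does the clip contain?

2 h 7 min 13 s = 7633 s.
Frames = 7633 × 30 = 228990.

228990 frames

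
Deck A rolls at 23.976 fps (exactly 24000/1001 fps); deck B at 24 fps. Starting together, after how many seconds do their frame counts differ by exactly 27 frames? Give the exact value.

The gap grows by |24 − 24000/1001| = 24/1001 frames per second.
Time for a 27-frame gap: 27 ÷ (24/1001) = 1126.125 s.

1126.125 seconds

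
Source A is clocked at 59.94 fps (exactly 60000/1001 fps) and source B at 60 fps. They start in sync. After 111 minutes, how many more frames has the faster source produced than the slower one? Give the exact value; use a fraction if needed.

111 min = 6660 s.
A emits 60000/1001 × 6660 = 399600000/1001 frames; B emits 60 × 6660 = 399600.
Difference = 399600/1001 frames (≈ 399.2008); B is ahead of A.

399600/1001 frames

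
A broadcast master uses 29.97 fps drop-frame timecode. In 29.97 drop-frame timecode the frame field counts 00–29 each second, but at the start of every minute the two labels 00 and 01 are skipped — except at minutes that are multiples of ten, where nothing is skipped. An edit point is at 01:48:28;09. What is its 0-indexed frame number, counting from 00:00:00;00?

195053

As if non-drop at 30 labels/s: (1 × 3600 + 48 × 60 + 28) × 30 + 9 = 195249.
Minute boundaries passed: 108; those not divisible by 10: 108 − 10 = 98; dropped labels = 2 × 98 = 196.
Actual frame index = 195249 − 196 = 195053.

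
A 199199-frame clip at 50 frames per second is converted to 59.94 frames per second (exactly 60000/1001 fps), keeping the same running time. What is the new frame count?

238800 frames

Target frames = source frames × (target rate / source rate) = 199199 × (60000/1001)/(50) = 199199 × 1200/1001 = 238800.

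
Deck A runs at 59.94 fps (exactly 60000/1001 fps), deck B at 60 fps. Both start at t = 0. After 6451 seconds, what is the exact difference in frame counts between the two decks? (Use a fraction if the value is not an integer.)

A emits 60000/1001 × 6451 = 387060000/1001 frames; B emits 60 × 6451 = 387060.
Difference = 387060/1001 frames (≈ 386.6733); B is ahead of A.

387060/1001 frames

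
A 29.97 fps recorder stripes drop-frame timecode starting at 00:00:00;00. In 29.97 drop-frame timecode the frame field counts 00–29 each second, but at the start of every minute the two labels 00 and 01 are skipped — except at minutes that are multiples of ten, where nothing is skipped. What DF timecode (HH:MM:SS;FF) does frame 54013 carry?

00:30:02;07

Ten DF minutes hold 17982 frames, so frame 54013 lies in block 3 (frames 53946–71927) with 67 frames into that block.
The block's first minute is 1800 frames and the rest 1798 each; 67 frames reaches minute 0, so 3 × 18 + 0 × 2 = 54 labels have been skipped so far.
Adding those back, label number 54013 + 54 = 54067 at 30 labels/s is 1802 s + 7 f = 0 h 30 min 2 s frame 7, i.e. 00:30:02;07.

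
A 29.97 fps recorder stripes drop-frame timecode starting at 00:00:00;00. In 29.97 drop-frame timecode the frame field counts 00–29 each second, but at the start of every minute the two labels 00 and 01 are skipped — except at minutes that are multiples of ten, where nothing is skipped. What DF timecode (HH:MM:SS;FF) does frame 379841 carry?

03:31:14;01

Ten DF minutes hold 17982 frames, so frame 379841 lies in block 21 (frames 377622–395603) with 2219 frames into that block.
The block's first minute is 1800 frames and the rest 1798 each; 2219 frames reaches minute 1, so 21 × 18 + 1 × 2 = 380 labels have been skipped so far.
Adding those back, label number 379841 + 380 = 380221 at 30 labels/s is 12674 s + 1 f = 3 h 31 min 14 s frame 1, i.e. 03:31:14;01.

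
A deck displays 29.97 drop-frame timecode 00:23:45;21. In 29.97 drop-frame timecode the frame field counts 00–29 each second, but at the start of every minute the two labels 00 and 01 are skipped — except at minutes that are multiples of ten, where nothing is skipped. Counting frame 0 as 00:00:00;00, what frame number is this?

42729

Complete 10-minute blocks: 2, each 17982 frames → 35964.
Remaining 3 whole minutes in the current block: 1800 + 2 × 1798 = 5396 frames.
Within the current minute: 45 × 30 + 21 − 2 = 1369 (labels ;00/;01 skipped at this minute). Total = 35964 + 5396 + 1369 = 42729.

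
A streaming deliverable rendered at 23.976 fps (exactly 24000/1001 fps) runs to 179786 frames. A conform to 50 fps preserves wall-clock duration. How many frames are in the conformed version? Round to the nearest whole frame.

374929 frames

Frames at target rate = 179786 × (50) / (24000/1001) = 89982893/240 ≈ 374928.721.
Nearest whole frame: 374929.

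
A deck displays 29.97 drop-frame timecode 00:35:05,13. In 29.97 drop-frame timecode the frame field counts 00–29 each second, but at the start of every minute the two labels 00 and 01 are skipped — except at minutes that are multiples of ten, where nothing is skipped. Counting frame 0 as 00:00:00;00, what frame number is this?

As if non-drop at 30 labels/s: (0 × 3600 + 35 × 60 + 5) × 30 + 13 = 63163.
Minute boundaries passed: 35; those not divisible by 10: 35 − 3 = 32; dropped labels = 2 × 32 = 64.
Actual frame index = 63163 − 64 = 63099.

63099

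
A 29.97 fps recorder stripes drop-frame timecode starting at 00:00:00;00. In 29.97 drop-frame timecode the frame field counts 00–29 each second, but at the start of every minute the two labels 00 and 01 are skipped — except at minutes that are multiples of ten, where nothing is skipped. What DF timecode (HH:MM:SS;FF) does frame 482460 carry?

04:28:18;04

Each 10-minute DF block holds 10 × 60 × 30 − 9 × 2 = 17982 frames. 482460 ÷ 17982 → 26 full blocks, remainder 14928.
Within the partial block the first minute is 1800 frames and each further minute 1798, so 8 further minute boundaries passed. Total skipped labels = 18 × 26 + 2 × 8 = 484.
Non-drop label index = 482460 + 484 = 482944; at 30 labels/s that is 04:28:18:04, i.e. DF 04:28:18;04.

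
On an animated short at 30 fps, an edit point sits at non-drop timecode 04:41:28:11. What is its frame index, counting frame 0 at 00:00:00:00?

Total seconds to the label: (4 × 3600 + 41 × 60 + 28) = 16888.
Frame index = 16888 × 30 + 11 = 506651.

frame 506651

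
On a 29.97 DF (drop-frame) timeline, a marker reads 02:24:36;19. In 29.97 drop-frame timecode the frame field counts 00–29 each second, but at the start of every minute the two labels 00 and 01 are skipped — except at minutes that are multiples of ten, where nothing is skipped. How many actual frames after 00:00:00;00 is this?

Complete 10-minute blocks: 14, each 17982 frames → 251748.
Remaining 4 whole minutes in the current block: 1800 + 3 × 1798 = 7194 frames.
Within the current minute: 36 × 30 + 19 − 2 = 1097 (labels ;00/;01 skipped at this minute). Total = 251748 + 7194 + 1097 = 260039.

260039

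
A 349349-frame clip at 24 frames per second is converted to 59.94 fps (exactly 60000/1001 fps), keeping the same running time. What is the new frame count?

Target frames = source frames × (target rate / source rate) = 349349 × (60000/1001)/(24) = 349349 × 2500/1001 = 872500.

872500 frames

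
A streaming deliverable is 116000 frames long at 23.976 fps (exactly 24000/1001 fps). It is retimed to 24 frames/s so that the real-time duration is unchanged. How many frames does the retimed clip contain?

Target frames = source frames × (target rate / source rate) = 116000 × (24)/(24000/1001) = 116000 × 1001/1000 = 116116.

116116 frames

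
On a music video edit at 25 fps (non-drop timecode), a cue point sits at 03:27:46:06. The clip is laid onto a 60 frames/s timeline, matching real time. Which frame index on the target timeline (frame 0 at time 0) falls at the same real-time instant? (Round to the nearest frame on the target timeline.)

frame 747974

Source frame index: (3×3600 + 27×60 + 46) × 25 + 6 = 311656.
Real time: 311656 / (25) = 311656/25 s.
Target frame: (311656/25) × (60) = 3739872/5 ≈ 747974.400 → 747974.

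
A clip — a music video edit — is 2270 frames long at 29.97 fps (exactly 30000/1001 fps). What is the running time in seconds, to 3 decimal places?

Running time = 2270 × 1001/30000 = 227227/3000 s ≈ 75.742 s.

75.742 seconds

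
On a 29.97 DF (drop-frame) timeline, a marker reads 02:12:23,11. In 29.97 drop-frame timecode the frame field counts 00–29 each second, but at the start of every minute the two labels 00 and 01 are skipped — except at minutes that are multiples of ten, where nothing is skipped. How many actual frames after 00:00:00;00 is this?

Complete 10-minute blocks: 13, each 17982 frames → 233766.
Remaining 2 whole minutes in the current block: 1800 + 1 × 1798 = 3598 frames.
Within the current minute: 23 × 30 + 11 − 2 = 699 (labels ;00/;01 skipped at this minute). Total = 233766 + 3598 + 699 = 238063.

238063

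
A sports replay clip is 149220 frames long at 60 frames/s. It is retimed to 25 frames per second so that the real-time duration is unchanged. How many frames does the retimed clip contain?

62175 frames

Target frames = source frames × (target rate / source rate) = 149220 × (25)/(60) = 149220 × 5/12 = 62175.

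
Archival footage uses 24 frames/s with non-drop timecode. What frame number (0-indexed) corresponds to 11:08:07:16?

Total seconds to the label: (11 × 3600 + 8 × 60 + 7) = 40087.
Frame index = 40087 × 24 + 16 = 962104.

frame 962104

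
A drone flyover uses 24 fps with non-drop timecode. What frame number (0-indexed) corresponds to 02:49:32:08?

frame 244136

Total seconds to the label: (2 × 3600 + 49 × 60 + 32) = 10172.
Frame index = 10172 × 24 + 8 = 244136.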